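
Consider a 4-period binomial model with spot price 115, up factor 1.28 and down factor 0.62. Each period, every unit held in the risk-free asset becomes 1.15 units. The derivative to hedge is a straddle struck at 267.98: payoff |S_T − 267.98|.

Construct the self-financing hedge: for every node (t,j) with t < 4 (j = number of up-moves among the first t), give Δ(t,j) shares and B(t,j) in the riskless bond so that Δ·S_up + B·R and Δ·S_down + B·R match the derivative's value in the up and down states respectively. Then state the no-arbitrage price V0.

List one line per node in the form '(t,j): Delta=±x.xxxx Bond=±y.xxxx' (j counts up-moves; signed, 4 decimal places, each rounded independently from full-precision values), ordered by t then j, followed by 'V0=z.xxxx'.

(0,0): Delta=-0.6347 Bond=130.5669
(1,0): Delta=-1.0000 Bond=176.2012
(1,1): Delta=-0.5912 Bond=143.7624
(2,0): Delta=-1.0000 Bond=202.6314
(2,1): Delta=-1.0000 Bond=202.6314
(2,2): Delta=-0.5427 Bond=156.1766
(3,0): Delta=-1.0000 Bond=233.0261
(3,1): Delta=-1.0000 Bond=233.0261
(3,2): Delta=-1.0000 Bond=233.0261
(3,3): Delta=-0.4883 Bond=166.4994
V0=57.5819

Under the risk-neutral measure, an up-move has probability p* = (R−d)/(u−d) = 0.8030 and values discount at R = 1.15.
Terminal payoffs: V(4,0)=250.9872, V(4,1)=232.8981, V(4,2)=195.5529, V(4,3)=118.4531, V(4,4)=40.7208
Node (3,0) S=27.4077: V=(p*·232.8981+(1−p*)·250.9872)/1.15=205.6184; Δ=(232.8981−250.9872)/(35.0819−16.9928)=-1.0000; B=V−Δ·S=233.0261
Node (3,1) S=56.5837: V=(p*·195.5529+(1−p*)·232.8981)/1.15=176.4424; Δ=(195.5529−232.8981)/(72.4271−35.0819)=-1.0000; B=V−Δ·S=233.0261
Node (3,2) S=116.8179: V=(p*·118.4531+(1−p*)·195.5529)/1.15=116.2082; Δ=(118.4531−195.5529)/(149.5269−72.4271)=-1.0000; B=V−Δ·S=233.0261
Node (3,3) S=241.1725: V=(p*·40.7208+(1−p*)·118.4531)/1.15=48.7232; Δ=(40.7208−118.4531)/(308.7008−149.5269)=-0.4883; B=V−Δ·S=166.4994
Node (2,0) S=44.2060: V=(p*·176.4424+(1−p*)·205.6184)/1.15=158.4254; Δ=(176.4424−205.6184)/(56.5837−27.4077)=-1.0000; B=V−Δ·S=202.6314
Node (2,1) S=91.2640: V=(p*·116.2082+(1−p*)·176.4424)/1.15=111.3674; Δ=(116.2082−176.4424)/(116.8179−56.5837)=-1.0000; B=V−Δ·S=202.6314
Node (2,2) S=188.4160: V=(p*·48.7232+(1−p*)·116.2082)/1.15=53.9267; Δ=(48.7232−116.2082)/(241.1725−116.8179)=-0.5427; B=V−Δ·S=156.1766
Node (1,0) S=71.3000: V=(p*·111.3674+(1−p*)·158.4254)/1.15=104.9012; Δ=(111.3674−158.4254)/(91.2640−44.2060)=-1.0000; B=V−Δ·S=176.2012
Node (1,1) S=147.2000: V=(p*·53.9267+(1−p*)·111.3674)/1.15=56.7311; Δ=(53.9267−111.3674)/(188.4160−91.2640)=-0.5912; B=V−Δ·S=143.7624
Node (0,0) S=115.0000: V=(p*·56.7311+(1−p*)·104.9012)/1.15=57.5819; Δ=(56.7311−104.9012)/(147.2000−71.3000)=-0.6347; B=V−Δ·S=130.5669
The time-0 hedge costs 57.5819, which is the no-arbitrage price.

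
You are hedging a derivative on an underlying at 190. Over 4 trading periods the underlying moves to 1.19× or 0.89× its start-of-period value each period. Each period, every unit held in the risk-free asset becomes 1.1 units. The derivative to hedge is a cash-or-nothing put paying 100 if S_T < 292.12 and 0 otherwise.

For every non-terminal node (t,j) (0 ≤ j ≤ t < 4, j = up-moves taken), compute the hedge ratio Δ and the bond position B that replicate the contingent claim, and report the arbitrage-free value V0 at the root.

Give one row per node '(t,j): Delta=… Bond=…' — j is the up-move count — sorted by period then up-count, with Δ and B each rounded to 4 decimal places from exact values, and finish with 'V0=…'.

The replicating-portfolio and risk-neutral prices coincide; use p* = (1.1−0.89)/(1.19−0.89) = 0.7000 for the latter.
Terminal payoffs: V(4,0)=100.0000, V(4,1)=100.0000, V(4,2)=100.0000, V(4,3)=100.0000, V(4,4)=0.0000
  t=3,j=0: stock 133.9441 → up 159.3935 (V=100.0000), down 119.2103 (V=100.0000). Price 90.9091; hedge Δ=0.0000, bond B=90.9091.
  t=3,j=1: stock 179.0938 → up 213.1216 (V=100.0000), down 159.3935 (V=100.0000). Price 90.9091; hedge Δ=0.0000, bond B=90.9091.
  t=3,j=2: stock 239.4625 → up 284.9604 (V=100.0000), down 213.1216 (V=100.0000). Price 90.9091; hedge Δ=0.0000, bond B=90.9091.
  t=3,j=3: stock 320.1802 → up 381.0144 (V=0.0000), down 284.9604 (V=100.0000). Price 27.2727; hedge Δ=-1.0411, bond B=360.6061.
  t=2,j=0: stock 150.4990 → up 179.0938 (V=90.9091), down 133.9441 (V=90.9091). Price 82.6446; hedge Δ=0.0000, bond B=82.6446.
  t=2,j=1: stock 201.2290 → up 239.4625 (V=90.9091), down 179.0938 (V=90.9091). Price 82.6446; hedge Δ=0.0000, bond B=82.6446.
  t=2,j=2: stock 269.0590 → up 320.1802 (V=27.2727), down 239.4625 (V=90.9091). Price 42.1488; hedge Δ=-0.7884, bond B=254.2700.
  t=1,j=0: stock 169.1000 → up 201.2290 (V=82.6446), down 150.4990 (V=82.6446). Price 75.1315; hedge Δ=0.0000, bond B=75.1315.
  t=1,j=1: stock 226.1000 → up 269.0590 (V=42.1488), down 201.2290 (V=82.6446). Price 49.3614; hedge Δ=-0.5970, bond B=184.3476.
  t=0,j=0: stock 190.0000 → up 226.1000 (V=49.3614), down 169.1000 (V=75.1315). Price 51.9022; hedge Δ=-0.4521, bond B=137.8025.
The time-0 hedge costs 51.9022, which is the no-arbitrage price.

(0,0): Delta=-0.4521 Bond=137.8025
(1,0): Delta=0.0000 Bond=75.1315
(1,1): Delta=-0.5970 Bond=184.3476
(2,0): Delta=0.0000 Bond=82.6446
(2,1): Delta=0.0000 Bond=82.6446
(2,2): Delta=-0.7884 Bond=254.2700
(3,0): Delta=0.0000 Bond=90.9091
(3,1): Delta=0.0000 Bond=90.9091
(3,2): Delta=0.0000 Bond=90.9091
(3,3): Delta=-1.0411 Bond=360.6061
V0=51.9022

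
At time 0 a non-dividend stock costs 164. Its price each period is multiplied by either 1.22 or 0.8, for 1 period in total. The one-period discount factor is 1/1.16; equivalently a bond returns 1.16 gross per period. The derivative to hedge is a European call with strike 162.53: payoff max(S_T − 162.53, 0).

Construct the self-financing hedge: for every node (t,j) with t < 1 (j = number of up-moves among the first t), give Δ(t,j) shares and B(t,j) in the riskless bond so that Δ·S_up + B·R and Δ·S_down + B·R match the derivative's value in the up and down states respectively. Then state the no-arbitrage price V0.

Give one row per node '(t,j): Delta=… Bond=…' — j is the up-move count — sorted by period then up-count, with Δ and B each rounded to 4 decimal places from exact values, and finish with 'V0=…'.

No-arbitrage ⇒ martingale measure with p* = (R−d)/(u−d) = 0.8571.
Payoff layer (t=1): V(1,0)=0.0000, V(1,1)=37.5500
(0,0): S=164.0000. Δ = (V_up−V_dn)/(S_up−S_dn) = (37.5500−0.0000)/(200.0800−131.2000) = 0.5452. V = [p*·37.5500 + (1−p*)·0.0000]/1.16 = 27.7463. B = V − Δ·S = -61.6585.
The time-0 hedge costs 27.7463, which is the no-arbitrage price.

(0,0): Delta=0.5452 Bond=-61.6585
V0=27.7463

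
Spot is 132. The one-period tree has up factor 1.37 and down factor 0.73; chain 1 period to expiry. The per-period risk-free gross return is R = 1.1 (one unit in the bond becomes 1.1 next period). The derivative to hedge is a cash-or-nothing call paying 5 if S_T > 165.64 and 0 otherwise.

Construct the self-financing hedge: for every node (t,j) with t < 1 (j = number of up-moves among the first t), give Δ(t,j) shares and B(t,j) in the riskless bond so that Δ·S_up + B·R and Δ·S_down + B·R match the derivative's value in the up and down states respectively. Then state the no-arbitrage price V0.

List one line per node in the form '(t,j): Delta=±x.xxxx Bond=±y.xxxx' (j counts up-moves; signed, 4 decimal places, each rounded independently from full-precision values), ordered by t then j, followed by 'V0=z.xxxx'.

(0,0): Delta=0.0592 Bond=-5.1847
V0=2.6278

The replicating-portfolio and risk-neutral prices coincide; use p* = (1.1−0.73)/(1.37−0.73) = 0.5781 for the latter.
Terminal values V(1,·): V(1,0)=0.0000, V(1,1)=5.0000
(0,0): S=132.0000. Δ = (V_up−V_dn)/(S_up−S_dn) = (5.0000−0.0000)/(180.8400−96.3600) = 0.0592. V = [p*·5.0000 + (1−p*)·0.0000]/1.1 = 2.6278. B = V − Δ·S = -5.1847.
Self-financing check: at every node Δ·S+B equals the discounted successor values.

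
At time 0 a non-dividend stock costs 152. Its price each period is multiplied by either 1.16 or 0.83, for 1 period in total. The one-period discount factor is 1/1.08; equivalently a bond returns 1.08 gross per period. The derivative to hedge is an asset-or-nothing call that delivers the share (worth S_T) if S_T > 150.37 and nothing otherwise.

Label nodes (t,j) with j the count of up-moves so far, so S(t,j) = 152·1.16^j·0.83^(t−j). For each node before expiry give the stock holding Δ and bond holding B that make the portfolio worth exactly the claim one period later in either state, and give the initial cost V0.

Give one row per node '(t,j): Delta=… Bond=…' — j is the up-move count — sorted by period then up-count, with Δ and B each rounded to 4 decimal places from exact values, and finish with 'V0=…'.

Risk-neutral probability p* = (R−d)/(u−d) = (1.08−0.83)/(1.16−0.83) = 0.7576.
Terminal payoffs: V(1,0)=0.0000, V(1,1)=176.3200
Node (0,0) S=152.0000: V=(p*·176.3200+(1−p*)·0.0000)/1.08=123.6813; Δ=(176.3200−0.0000)/(176.3200−126.1600)=3.5152; B=V−Δ·S=-410.6218
Self-financing check: at every node Δ·S+B equals the discounted successor values.

(0,0): Delta=3.5152 Bond=-410.6218
V0=123.6813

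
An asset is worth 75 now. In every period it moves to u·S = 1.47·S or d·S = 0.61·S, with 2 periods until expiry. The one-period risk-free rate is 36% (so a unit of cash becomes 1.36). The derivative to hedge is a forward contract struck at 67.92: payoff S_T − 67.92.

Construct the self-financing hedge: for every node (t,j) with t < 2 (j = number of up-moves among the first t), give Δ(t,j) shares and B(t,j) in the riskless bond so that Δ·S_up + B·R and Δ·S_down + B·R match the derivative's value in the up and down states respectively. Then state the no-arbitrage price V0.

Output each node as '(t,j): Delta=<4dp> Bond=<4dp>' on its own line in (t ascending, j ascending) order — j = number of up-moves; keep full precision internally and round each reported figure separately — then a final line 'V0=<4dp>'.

Since d<R<u, set p* = (R−d)/(u−d) = 0.8721; price each node as the discounted p*-expectation of its children.
Terminal values V(2,·): V(2,0)=-40.0125, V(2,1)=-0.6675, V(2,2)=94.1475
  t=1,j=0: stock 45.7500 → up 67.2525 (V=-0.6675), down 27.9075 (V=-40.0125). Price -4.1912; hedge Δ=1.0000, bond B=-49.9412.
  t=1,j=1: stock 110.2500 → up 162.0675 (V=94.1475), down 67.2525 (V=-0.6675). Price 60.3088; hedge Δ=1.0000, bond B=-49.9412.
  t=0,j=0: stock 75.0000 → up 110.2500 (V=60.3088), down 45.7500 (V=-4.1912). Price 38.2785; hedge Δ=1.0000, bond B=-36.7215.
Each (Δ,B) replicates both successor values, so the strategy is self-financing and V0 is arbitrage-free.

(0,0): Delta=1.0000 Bond=-36.7215
(1,0): Delta=1.0000 Bond=-49.9412
(1,1): Delta=1.0000 Bond=-49.9412
V0=38.2785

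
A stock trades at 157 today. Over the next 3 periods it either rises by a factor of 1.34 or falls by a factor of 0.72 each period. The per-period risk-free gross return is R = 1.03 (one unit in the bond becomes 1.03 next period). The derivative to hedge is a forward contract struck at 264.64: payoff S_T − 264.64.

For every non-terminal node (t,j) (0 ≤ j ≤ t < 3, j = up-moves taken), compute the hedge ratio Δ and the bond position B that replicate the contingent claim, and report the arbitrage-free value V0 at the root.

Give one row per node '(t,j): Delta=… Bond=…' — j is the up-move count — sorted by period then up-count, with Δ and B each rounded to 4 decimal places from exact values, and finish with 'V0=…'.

(0,0): Delta=1.0000 Bond=-242.1831
(1,0): Delta=1.0000 Bond=-249.4486
(1,1): Delta=1.0000 Bond=-249.4486
(2,0): Delta=1.0000 Bond=-256.9320
(2,1): Delta=1.0000 Bond=-256.9320
(2,2): Delta=1.0000 Bond=-256.9320
V0=-85.1831

Risk-neutral probability p* = (R−d)/(u−d) = (1.03−0.72)/(1.34−0.72) = 0.5000.
Terminal payoffs: V(3,0)=-206.0401, V(3,1)=-155.5790, V(3,2)=-61.6654, V(3,3)=113.1183
  t=2,j=0: stock 81.3888 → up 109.0610 (V=-155.5790), down 58.5999 (V=-206.0401). Price -175.5432; hedge Δ=1.0000, bond B=-256.9320.
  t=2,j=1: stock 151.4736 → up 202.9746 (V=-61.6654), down 109.0610 (V=-155.5790). Price -105.4584; hedge Δ=1.0000, bond B=-256.9320.
  t=2,j=2: stock 281.9092 → up 377.7583 (V=113.1183), down 202.9746 (V=-61.6654). Price 24.9772; hedge Δ=1.0000, bond B=-256.9320.
  t=1,j=0: stock 113.0400 → up 151.4736 (V=-105.4584), down 81.3888 (V=-175.5432). Price -136.4086; hedge Δ=1.0000, bond B=-249.4486.
  t=1,j=1: stock 210.3800 → up 281.9092 (V=24.9772), down 151.4736 (V=-105.4584). Price -39.0686; hedge Δ=1.0000, bond B=-249.4486.
  t=0,j=0: stock 157.0000 → up 210.3800 (V=-39.0686), down 113.0400 (V=-136.4086). Price -85.1831; hedge Δ=1.0000, bond B=-242.1831.
Each (Δ,B) replicates both successor values, so the strategy is self-financing and V0 is arbitrage-free.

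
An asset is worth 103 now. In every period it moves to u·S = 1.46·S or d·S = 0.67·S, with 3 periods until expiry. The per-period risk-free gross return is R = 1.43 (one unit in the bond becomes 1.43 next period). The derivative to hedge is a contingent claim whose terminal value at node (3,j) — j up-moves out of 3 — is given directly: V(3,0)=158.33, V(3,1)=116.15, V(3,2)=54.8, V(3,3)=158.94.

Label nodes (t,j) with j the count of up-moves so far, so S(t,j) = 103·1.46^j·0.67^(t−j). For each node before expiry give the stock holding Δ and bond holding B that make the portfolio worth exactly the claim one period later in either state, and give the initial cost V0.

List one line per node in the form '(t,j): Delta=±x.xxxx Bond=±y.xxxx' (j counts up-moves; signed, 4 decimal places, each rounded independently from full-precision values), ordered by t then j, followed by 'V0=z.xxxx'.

Risk-neutral probability p* = (R−d)/(u−d) = (1.43−0.67)/(1.46−0.67) = 0.9620.
Terminal values V(3,·): V(3,0)=158.3300, V(3,1)=116.1500, V(3,2)=54.8000, V(3,3)=158.9400
  t=2,j=0: stock 46.2367 → up 67.5056 (V=116.1500), down 30.9786 (V=158.3300). Price 82.3439; hedge Δ=-1.1548, bond B=135.7363.
  t=2,j=1: stock 100.7546 → up 147.1017 (V=54.8000), down 67.5056 (V=116.1500). Price 39.9509; hedge Δ=-0.7708, bond B=117.6091.
  t=2,j=2: stock 219.5548 → up 320.5500 (V=158.9400), down 147.1017 (V=54.8000). Price 108.3813; hedge Δ=0.6004, bond B=-23.4414.
  t=1,j=0: stock 69.0100 → up 100.7546 (V=39.9509), down 46.2367 (V=82.3439). Price 29.0635; hedge Δ=-0.7776, bond B=82.7255.
  t=1,j=1: stock 150.3800 → up 219.5548 (V=108.3813), down 100.7546 (V=39.9509). Price 73.9739; hedge Δ=0.5760, bond B=-12.6469.
  t=0,j=0: stock 103.0000 → up 150.3800 (V=73.9739), down 69.0100 (V=29.0635). Price 50.5374; hedge Δ=0.5519, bond B=-6.3113.
Check: Δ(0,0)·S0 + B(0,0) = 50.5374 = V0.

(0,0): Delta=0.5519 Bond=-6.3113
(1,0): Delta=-0.7776 Bond=82.7255
(1,1): Delta=0.5760 Bond=-12.6469
(2,0): Delta=-1.1548 Bond=135.7363
(2,1): Delta=-0.7708 Bond=117.6091
(2,2): Delta=0.6004 Bond=-23.4414
V0=50.5374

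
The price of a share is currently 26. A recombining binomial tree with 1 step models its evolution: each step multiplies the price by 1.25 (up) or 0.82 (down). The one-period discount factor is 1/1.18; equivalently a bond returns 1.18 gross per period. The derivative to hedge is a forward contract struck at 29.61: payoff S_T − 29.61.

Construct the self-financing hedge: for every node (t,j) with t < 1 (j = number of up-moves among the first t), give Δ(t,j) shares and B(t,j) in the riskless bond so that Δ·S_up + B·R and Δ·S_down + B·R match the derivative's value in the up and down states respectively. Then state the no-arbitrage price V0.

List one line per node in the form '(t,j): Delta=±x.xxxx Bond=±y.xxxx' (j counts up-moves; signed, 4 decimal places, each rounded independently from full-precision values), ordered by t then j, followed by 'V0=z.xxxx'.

Risk-neutral probability p* = (R−d)/(u−d) = (1.18−0.82)/(1.25−0.82) = 0.8372.
Payoff layer (t=1): V(1,0)=-8.2900, V(1,1)=2.8900
  t=0,j=0: stock 26.0000 → up 32.5000 (V=2.8900), down 21.3200 (V=-8.2900). Price 0.9068; hedge Δ=1.0000, bond B=-25.0932.
Each (Δ,B) replicates both successor values, so the strategy is self-financing and V0 is arbitrage-free.

(0,0): Delta=1.0000 Bond=-25.0932
V0=0.9068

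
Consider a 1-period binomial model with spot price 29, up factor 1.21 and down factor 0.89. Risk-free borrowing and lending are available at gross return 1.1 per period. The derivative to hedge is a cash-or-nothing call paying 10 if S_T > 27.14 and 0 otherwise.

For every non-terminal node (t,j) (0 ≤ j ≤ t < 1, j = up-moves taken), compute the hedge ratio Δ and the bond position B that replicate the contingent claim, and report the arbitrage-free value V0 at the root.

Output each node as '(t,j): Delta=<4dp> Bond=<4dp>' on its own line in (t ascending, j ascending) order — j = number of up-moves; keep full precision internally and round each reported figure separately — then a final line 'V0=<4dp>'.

The replicating-portfolio and risk-neutral prices coincide; use p* = (1.1−0.89)/(1.21−0.89) = 0.6563 for the latter.
Terminal payoffs: V(1,0)=0.0000, V(1,1)=10.0000
  t=0,j=0: stock 29.0000 → up 35.0900 (V=10.0000), down 25.8100 (V=0.0000). Price 5.9659; hedge Δ=1.0776, bond B=-25.2841.
Each (Δ,B) replicates both successor values, so the strategy is self-financing and V0 is arbitrage-free.

(0,0): Delta=1.0776 Bond=-25.2841
V0=5.9659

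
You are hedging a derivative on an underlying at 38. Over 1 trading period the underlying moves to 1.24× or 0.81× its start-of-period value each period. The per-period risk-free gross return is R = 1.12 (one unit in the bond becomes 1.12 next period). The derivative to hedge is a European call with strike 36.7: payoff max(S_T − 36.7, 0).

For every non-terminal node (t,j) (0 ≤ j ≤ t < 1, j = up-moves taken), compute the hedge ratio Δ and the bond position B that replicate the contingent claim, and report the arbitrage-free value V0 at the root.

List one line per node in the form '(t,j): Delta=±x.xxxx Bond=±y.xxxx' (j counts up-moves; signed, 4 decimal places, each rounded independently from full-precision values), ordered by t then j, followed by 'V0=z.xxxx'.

Under the risk-neutral measure, an up-move has probability p* = (R−d)/(u−d) = 0.7209 and values discount at R = 1.12.
Terminal values V(1,·): V(1,0)=0.0000, V(1,1)=10.4200
(0,0): S=38.0000. Δ = (V_up−V_dn)/(S_up−S_dn) = (10.4200−0.0000)/(47.1200−30.7800) = 0.6377. V = [p*·10.4200 + (1−p*)·0.0000]/1.12 = 6.7072. B = V − Δ·S = -17.5253.
Self-financing check: at every node Δ·S+B equals the discounted successor values.

(0,0): Delta=0.6377 Bond=-17.5253
V0=6.7072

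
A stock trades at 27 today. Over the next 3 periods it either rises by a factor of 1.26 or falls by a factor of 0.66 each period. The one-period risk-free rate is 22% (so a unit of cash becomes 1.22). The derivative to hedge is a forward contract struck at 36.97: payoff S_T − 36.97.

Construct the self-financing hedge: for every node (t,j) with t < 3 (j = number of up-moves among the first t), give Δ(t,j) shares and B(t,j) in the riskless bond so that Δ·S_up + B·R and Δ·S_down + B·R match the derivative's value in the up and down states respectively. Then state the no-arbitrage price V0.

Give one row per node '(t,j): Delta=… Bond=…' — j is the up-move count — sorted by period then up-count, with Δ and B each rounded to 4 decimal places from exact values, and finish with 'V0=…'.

(0,0): Delta=1.0000 Bond=-20.3596
(1,0): Delta=1.0000 Bond=-24.8388
(1,1): Delta=1.0000 Bond=-24.8388
(2,0): Delta=1.0000 Bond=-30.3033
(2,1): Delta=1.0000 Bond=-30.3033
(2,2): Delta=1.0000 Bond=-30.3033
V0=6.6404

Risk-neutral probability p* = (R−d)/(u−d) = (1.22−0.66)/(1.26−0.66) = 0.9333.
Terminal values V(3,·): V(3,0)=-29.2076, V(3,1)=-22.1509, V(3,2)=-8.6790, V(3,3)=17.0402
(2,0): S=11.7612. Δ = (V_up−V_dn)/(S_up−S_dn) = (-22.1509−-29.2076)/(14.8191−7.7624) = 1.0000. V = [p*·-22.1509 + (1−p*)·-29.2076]/1.22 = -18.5421. B = V − Δ·S = -30.3033.
(2,1): S=22.4532. Δ = (V_up−V_dn)/(S_up−S_dn) = (-8.6790−-22.1509)/(28.2910−14.8191) = 1.0000. V = [p*·-8.6790 + (1−p*)·-22.1509]/1.22 = -7.8501. B = V − Δ·S = -30.3033.
(2,2): S=42.8652. Δ = (V_up−V_dn)/(S_up−S_dn) = (17.0402−-8.6790)/(54.0102−28.2910) = 1.0000. V = [p*·17.0402 + (1−p*)·-8.6790]/1.22 = 12.5619. B = V − Δ·S = -30.3033.
(1,0): S=17.8200. Δ = (V_up−V_dn)/(S_up−S_dn) = (-7.8501−-18.5421)/(22.4532−11.7612) = 1.0000. V = [p*·-7.8501 + (1−p*)·-18.5421]/1.22 = -7.0188. B = V − Δ·S = -24.8388.
(1,1): S=34.0200. Δ = (V_up−V_dn)/(S_up−S_dn) = (12.5619−-7.8501)/(42.8652−22.4532) = 1.0000. V = [p*·12.5619 + (1−p*)·-7.8501]/1.22 = 9.1812. B = V − Δ·S = -24.8388.
(0,0): S=27.0000. Δ = (V_up−V_dn)/(S_up−S_dn) = (9.1812−-7.0188)/(34.0200−17.8200) = 1.0000. V = [p*·9.1812 + (1−p*)·-7.0188]/1.22 = 6.6404. B = V − Δ·S = -20.3596.
The time-0 hedge costs 6.6404, which is the no-arbitrage price.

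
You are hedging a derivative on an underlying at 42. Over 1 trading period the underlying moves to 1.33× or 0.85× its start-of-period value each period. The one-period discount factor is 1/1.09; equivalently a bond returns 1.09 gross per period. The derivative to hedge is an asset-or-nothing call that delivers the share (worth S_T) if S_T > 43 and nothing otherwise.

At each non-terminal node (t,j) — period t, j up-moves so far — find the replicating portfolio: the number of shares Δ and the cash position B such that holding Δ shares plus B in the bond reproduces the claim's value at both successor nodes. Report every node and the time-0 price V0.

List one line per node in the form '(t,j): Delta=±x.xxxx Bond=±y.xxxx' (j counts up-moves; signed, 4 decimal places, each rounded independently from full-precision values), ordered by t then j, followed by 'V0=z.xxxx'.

(0,0): Delta=2.7708 Bond=-90.7511
V0=25.6239

Risk-neutral probability p* = (R−d)/(u−d) = (1.09−0.85)/(1.33−0.85) = 0.5000.
At expiry t=1: V(1,0)=0.0000, V(1,1)=55.8600
Node (0,0) S=42.0000: V=(p*·55.8600+(1−p*)·0.0000)/1.09=25.6239; Δ=(55.8600−0.0000)/(55.8600−35.7000)=2.7708; B=V−Δ·S=-90.7511
Each (Δ,B) replicates both successor values, so the strategy is self-financing and V0 is arbitrage-free.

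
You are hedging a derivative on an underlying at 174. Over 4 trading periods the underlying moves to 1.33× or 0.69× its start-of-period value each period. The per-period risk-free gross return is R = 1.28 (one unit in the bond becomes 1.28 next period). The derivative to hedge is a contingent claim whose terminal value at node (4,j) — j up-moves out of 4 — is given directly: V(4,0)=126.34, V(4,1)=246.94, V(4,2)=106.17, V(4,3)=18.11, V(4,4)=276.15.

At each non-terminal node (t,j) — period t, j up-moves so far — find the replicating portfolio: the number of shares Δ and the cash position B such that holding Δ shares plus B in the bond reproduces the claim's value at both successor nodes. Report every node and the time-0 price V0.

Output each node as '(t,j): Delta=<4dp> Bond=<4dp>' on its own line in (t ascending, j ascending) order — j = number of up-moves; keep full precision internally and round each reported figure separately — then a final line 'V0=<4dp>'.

(0,0): Delta=0.7806 Bond=-58.4807
(1,0): Delta=-0.7497 Bond=108.8726
(1,1): Delta=0.8479 Bond=-90.4255
(2,0): Delta=-1.7734 Bond=224.1644
(2,1): Delta=-0.7047 Bond=132.1698
(2,2): Delta=0.9162 Bond=-136.7543
(3,0): Delta=3.2966 Bond=-2.8765
(3,1): Delta=-1.9963 Bond=311.4904
(3,2): Delta=-0.6479 Bond=157.1169
(3,3): Delta=0.9849 Bond=-203.1948
V0=77.3470

Under the risk-neutral measure, an up-move has probability p* = (R−d)/(u−d) = 0.9219 and values discount at R = 1.28.
Terminal payoffs: V(4,0)=126.3400, V(4,1)=246.9400, V(4,2)=106.1700, V(4,3)=18.1100, V(4,4)=276.1500
Node (3,0) S=57.1606: V=(p*·246.9400+(1−p*)·126.3400)/1.28=185.5610; Δ=(246.9400−126.3400)/(76.0236−39.4408)=3.2966; B=V−Δ·S=-2.8765
Node (3,1) S=110.1791: V=(p*·106.1700+(1−p*)·246.9400)/1.28=91.5372; Δ=(106.1700−246.9400)/(146.5382−76.0236)=-1.9963; B=V−Δ·S=311.4904
Node (3,2) S=212.3741: V=(p*·18.1100+(1−p*)·106.1700)/1.28=19.5232; Δ=(18.1100−106.1700)/(282.4576−146.5382)=-0.6479; B=V−Δ·S=157.1169
Node (3,3) S=409.3588: V=(p*·276.1500+(1−p*)·18.1100)/1.28=199.9927; Δ=(276.1500−18.1100)/(544.4473−282.4576)=0.9849; B=V−Δ·S=-203.1948
Node (2,0) S=82.8414: V=(p*·91.5372+(1−p*)·185.5610)/1.28=77.2522; Δ=(91.5372−185.5610)/(110.1791−57.1606)=-1.7734; B=V−Δ·S=224.1644
Node (2,1) S=159.6798: V=(p*·19.5232+(1−p*)·91.5372)/1.28=19.6479; Δ=(19.5232−91.5372)/(212.3741−110.1791)=-0.7047; B=V−Δ·S=132.1698
Node (2,2) S=307.7886: V=(p*·199.9927+(1−p*)·19.5232)/1.28=145.2293; Δ=(199.9927−19.5232)/(409.3588−212.3741)=0.9162; B=V−Δ·S=-136.7543
Node (1,0) S=120.0600: V=(p*·19.6479+(1−p*)·77.2522)/1.28=18.8658; Δ=(19.6479−77.2522)/(159.6798−82.8414)=-0.7497; B=V−Δ·S=108.8726
Node (1,1) S=231.4200: V=(p*·145.2293+(1−p*)·19.6479)/1.28=105.7955; Δ=(145.2293−19.6479)/(307.7886−159.6798)=0.8479; B=V−Δ·S=-90.4255
Node (0,0) S=174.0000: V=(p*·105.7955+(1−p*)·18.8658)/1.28=77.3470; Δ=(105.7955−18.8658)/(231.4200−120.0600)=0.7806; B=V−Δ·S=-58.4807
The time-0 hedge costs 77.3470, which is the no-arbitrage price.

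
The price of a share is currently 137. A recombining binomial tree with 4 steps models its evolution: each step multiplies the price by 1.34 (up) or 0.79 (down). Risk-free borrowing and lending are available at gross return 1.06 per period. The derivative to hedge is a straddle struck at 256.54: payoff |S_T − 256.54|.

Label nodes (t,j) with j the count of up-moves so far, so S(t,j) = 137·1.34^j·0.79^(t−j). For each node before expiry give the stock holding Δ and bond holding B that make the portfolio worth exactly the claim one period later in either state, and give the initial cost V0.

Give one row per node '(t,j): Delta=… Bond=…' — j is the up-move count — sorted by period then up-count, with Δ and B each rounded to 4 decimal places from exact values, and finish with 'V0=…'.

The replicating-portfolio and risk-neutral prices coincide; use p* = (1.06−0.79)/(1.34−0.79) = 0.4909 for the latter.
Terminal values V(4,·): V(4,0)=203.1784, V(4,1)=166.0279, V(4,2)=103.0131, V(4,3)=3.8726, V(4,4)=185.1726
(3,0): S=67.5463. Δ = (V_up−V_dn)/(S_up−S_dn) = (166.0279−203.1784)/(90.5121−53.3616) = -1.0000. V = [p*·166.0279 + (1−p*)·203.1784]/1.06 = 174.4725. B = V − Δ·S = 242.0189.
(3,1): S=114.5723. Δ = (V_up−V_dn)/(S_up−S_dn) = (103.0131−166.0279)/(153.5269−90.5121) = -1.0000. V = [p*·103.0131 + (1−p*)·166.0279]/1.06 = 127.4466. B = V − Δ·S = 242.0189.
(3,2): S=194.3378. Δ = (V_up−V_dn)/(S_up−S_dn) = (3.8726−103.0131)/(260.4126−153.5269) = -0.9275. V = [p*·3.8726 + (1−p*)·103.0131]/1.06 = 51.2681. B = V − Δ·S = 231.5236.
(3,3): S=329.6362. Δ = (V_up−V_dn)/(S_up−S_dn) = (185.1726−3.8726)/(441.7126−260.4126) = 1.0000. V = [p*·185.1726 + (1−p*)·3.8726]/1.06 = 87.6174. B = V − Δ·S = -242.0189.
(2,0): S=85.5017. Δ = (V_up−V_dn)/(S_up−S_dn) = (127.4466−174.4725)/(114.5723−67.5463) = -1.0000. V = [p*·127.4466 + (1−p*)·174.4725]/1.06 = 142.8180. B = V − Δ·S = 228.3197.
(2,1): S=145.0282. Δ = (V_up−V_dn)/(S_up−S_dn) = (51.2681−127.4466)/(194.3378−114.5723) = -0.9550. V = [p*·51.2681 + (1−p*)·127.4466]/1.06 = 84.9527. B = V − Δ·S = 223.4591.
(2,2): S=245.9972. Δ = (V_up−V_dn)/(S_up−S_dn) = (87.6174−51.2681)/(329.6362−194.3378) = 0.2687. V = [p*·87.6174 + (1−p*)·51.2681]/1.06 = 65.2003. B = V − Δ·S = -0.8894.
(1,0): S=108.2300. Δ = (V_up−V_dn)/(S_up−S_dn) = (84.9527−142.8180)/(145.0282−85.5017) = -0.9721. V = [p*·84.9527 + (1−p*)·142.8180]/1.06 = 107.9353. B = V − Δ·S = 213.1449.
(1,1): S=183.5800. Δ = (V_up−V_dn)/(S_up−S_dn) = (65.2003−84.9527)/(245.9972−145.0282) = -0.1956. V = [p*·65.2003 + (1−p*)·84.9527]/1.06 = 70.9963. B = V − Δ·S = 106.9098.
(0,0): S=137.0000. Δ = (V_up−V_dn)/(S_up−S_dn) = (70.9963−107.9353)/(183.5800−108.2300) = -0.4902. V = [p*·70.9963 + (1−p*)·107.9353]/1.06 = 84.7185. B = V − Δ·S = 151.8803.
Each (Δ,B) replicates both successor values, so the strategy is self-financing and V0 is arbitrage-free.

(0,0): Delta=-0.4902 Bond=151.8803
(1,0): Delta=-0.9721 Bond=213.1449
(1,1): Delta=-0.1956 Bond=106.9098
(2,0): Delta=-1.0000 Bond=228.3197
(2,1): Delta=-0.9550 Bond=223.4591
(2,2): Delta=0.2687 Bond=-0.8894
(3,0): Delta=-1.0000 Bond=242.0189
(3,1): Delta=-1.0000 Bond=242.0189
(3,2): Delta=-0.9275 Bond=231.5236
(3,3): Delta=1.0000 Bond=-242.0189
V0=84.7185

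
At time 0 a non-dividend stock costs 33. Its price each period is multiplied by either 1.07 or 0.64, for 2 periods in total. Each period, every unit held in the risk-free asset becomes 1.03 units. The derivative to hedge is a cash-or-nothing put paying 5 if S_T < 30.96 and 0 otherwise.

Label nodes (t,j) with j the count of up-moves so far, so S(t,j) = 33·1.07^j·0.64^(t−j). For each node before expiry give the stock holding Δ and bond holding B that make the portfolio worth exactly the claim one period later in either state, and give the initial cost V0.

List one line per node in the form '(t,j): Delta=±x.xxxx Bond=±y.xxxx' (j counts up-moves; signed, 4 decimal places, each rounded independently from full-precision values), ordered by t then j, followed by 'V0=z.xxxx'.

(0,0): Delta=-0.3103 Bond=11.0751
(1,0): Delta=0.0000 Bond=4.8544
(1,1): Delta=-0.3293 Bond=12.0795
V0=0.8361

No-arbitrage ⇒ martingale measure with p* = (R−d)/(u−d) = 0.9070.
Terminal payoffs: V(2,0)=5.0000, V(2,1)=5.0000, V(2,2)=0.0000
  t=1,j=0: stock 21.1200 → up 22.5984 (V=5.0000), down 13.5168 (V=5.0000). Price 4.8544; hedge Δ=0.0000, bond B=4.8544.
  t=1,j=1: stock 35.3100 → up 37.7817 (V=0.0000), down 22.5984 (V=5.0000). Price 0.4516; hedge Δ=-0.3293, bond B=12.0795.
  t=0,j=0: stock 33.0000 → up 35.3100 (V=0.4516), down 21.1200 (V=4.8544). Price 0.8361; hedge Δ=-0.3103, bond B=11.0751.
Check: Δ(0,0)·S0 + B(0,0) = 0.8361 = V0.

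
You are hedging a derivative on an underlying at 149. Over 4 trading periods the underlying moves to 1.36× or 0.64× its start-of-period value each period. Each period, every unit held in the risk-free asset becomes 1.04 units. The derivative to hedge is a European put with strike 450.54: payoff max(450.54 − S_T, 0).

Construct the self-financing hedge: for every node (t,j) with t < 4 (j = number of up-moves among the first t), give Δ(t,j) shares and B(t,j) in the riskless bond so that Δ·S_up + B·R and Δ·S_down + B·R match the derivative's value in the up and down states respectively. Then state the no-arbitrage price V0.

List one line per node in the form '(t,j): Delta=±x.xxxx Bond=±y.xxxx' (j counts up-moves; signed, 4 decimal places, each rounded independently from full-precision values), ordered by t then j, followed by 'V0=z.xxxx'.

(0,0): Delta=-0.9159 Bond=377.4116
(1,0): Delta=-1.0000 Bond=400.5284
(1,1): Delta=-0.8842 Bond=386.0918
(2,0): Delta=-1.0000 Bond=416.5496
(2,1): Delta=-1.0000 Bond=416.5496
(2,2): Delta=-0.8406 Bond=389.5242
(3,0): Delta=-1.0000 Bond=433.2115
(3,1): Delta=-1.0000 Bond=433.2115
(3,2): Delta=-1.0000 Bond=433.2115
(3,3): Delta=-0.7807 Bond=382.6201
V0=240.9434

No-arbitrage ⇒ martingale measure with p* = (R−d)/(u−d) = 0.5556.
Payoff layer (t=4): V(4,0)=425.5419, V(4,1)=397.4191, V(4,2)=337.6582, V(4,3)=210.6661, V(4,4)=0.0000
  t=3,j=0: stock 39.0595 → up 53.1209 (V=397.4191), down 24.9981 (V=425.5419). Price 394.1521; hedge Δ=-1.0000, bond B=433.2115.
  t=3,j=1: stock 83.0013 → up 112.8818 (V=337.6582), down 53.1209 (V=397.4191). Price 350.2102; hedge Δ=-1.0000, bond B=433.2115.
  t=3,j=2: stock 176.3779 → up 239.8739 (V=210.6661), down 112.8818 (V=337.6582). Price 256.8337; hedge Δ=-1.0000, bond B=433.2115.
  t=3,j=3: stock 374.8029 → up 509.7320 (V=0.0000), down 239.8739 (V=210.6661). Price 90.0283; hedge Δ=-0.7807, bond B=382.6201.
  t=2,j=0: stock 61.0304 → up 83.0013 (V=350.2102), down 39.0595 (V=394.1521). Price 355.5192; hedge Δ=-1.0000, bond B=416.5496.
  t=2,j=1: stock 129.6896 → up 176.3779 (V=256.8337), down 83.0013 (V=350.2102). Price 286.8600; hedge Δ=-1.0000, bond B=416.5496.
  t=2,j=2: stock 275.5904 → up 374.8029 (V=90.0283), down 176.3779 (V=256.8337). Price 157.8500; hedge Δ=-0.8406, bond B=389.5242.
  t=1,j=0: stock 95.3600 → up 129.6896 (V=286.8600), down 61.0304 (V=355.5192). Price 305.1684; hedge Δ=-1.0000, bond B=400.5284.
  t=1,j=1: stock 202.6400 → up 275.5904 (V=157.8500), down 129.6896 (V=286.8600). Price 206.9113; hedge Δ=-0.8842, bond B=386.0918.
  t=0,j=0: stock 149.0000 → up 202.6400 (V=206.9113), down 95.3600 (V=305.1684). Price 240.9434; hedge Δ=-0.9159, bond B=377.4116.
Self-financing check: at every node Δ·S+B equals the discounted successor values.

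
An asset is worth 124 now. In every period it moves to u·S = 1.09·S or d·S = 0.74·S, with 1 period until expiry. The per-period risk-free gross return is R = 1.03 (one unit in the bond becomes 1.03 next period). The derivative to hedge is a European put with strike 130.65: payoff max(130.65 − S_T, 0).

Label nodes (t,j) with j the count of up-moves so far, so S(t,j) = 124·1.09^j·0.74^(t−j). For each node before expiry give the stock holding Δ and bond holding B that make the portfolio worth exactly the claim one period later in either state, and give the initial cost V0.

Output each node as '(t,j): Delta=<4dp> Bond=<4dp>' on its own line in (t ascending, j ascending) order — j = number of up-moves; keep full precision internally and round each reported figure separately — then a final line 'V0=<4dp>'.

No-arbitrage ⇒ martingale measure with p* = (R−d)/(u−d) = 0.8286.
Terminal values V(1,·): V(1,0)=38.8900, V(1,1)=0.0000
(0,0): S=124.0000. Δ = (V_up−V_dn)/(S_up−S_dn) = (0.0000−38.8900)/(135.1600−91.7600) = -0.8961. V = [p*·0.0000 + (1−p*)·38.8900]/1.03 = 6.4727. B = V − Δ·S = 117.5870.
Root portfolio cost Δ·124+B reproduces V0=6.4727.

(0,0): Delta=-0.8961 Bond=117.5870
V0=6.4727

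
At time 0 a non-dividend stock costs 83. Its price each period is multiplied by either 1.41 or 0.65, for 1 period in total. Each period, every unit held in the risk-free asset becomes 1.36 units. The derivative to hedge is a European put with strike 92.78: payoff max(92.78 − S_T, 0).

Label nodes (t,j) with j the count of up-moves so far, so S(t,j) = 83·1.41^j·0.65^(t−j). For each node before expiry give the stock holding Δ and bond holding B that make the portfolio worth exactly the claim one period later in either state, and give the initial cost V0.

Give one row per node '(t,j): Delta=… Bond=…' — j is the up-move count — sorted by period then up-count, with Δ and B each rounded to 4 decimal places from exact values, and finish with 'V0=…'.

(0,0): Delta=-0.6156 Bond=52.9705
V0=1.8784

No-arbitrage ⇒ martingale measure with p* = (R−d)/(u−d) = 0.9342.
Terminal values V(1,·): V(1,0)=38.8300, V(1,1)=0.0000
(0,0): S=83.0000. Δ = (V_up−V_dn)/(S_up−S_dn) = (0.0000−38.8300)/(117.0300−53.9500) = -0.6156. V = [p*·0.0000 + (1−p*)·38.8300]/1.36 = 1.8784. B = V − Δ·S = 52.9705.
Self-financing check: at every node Δ·S+B equals the discounted successor values.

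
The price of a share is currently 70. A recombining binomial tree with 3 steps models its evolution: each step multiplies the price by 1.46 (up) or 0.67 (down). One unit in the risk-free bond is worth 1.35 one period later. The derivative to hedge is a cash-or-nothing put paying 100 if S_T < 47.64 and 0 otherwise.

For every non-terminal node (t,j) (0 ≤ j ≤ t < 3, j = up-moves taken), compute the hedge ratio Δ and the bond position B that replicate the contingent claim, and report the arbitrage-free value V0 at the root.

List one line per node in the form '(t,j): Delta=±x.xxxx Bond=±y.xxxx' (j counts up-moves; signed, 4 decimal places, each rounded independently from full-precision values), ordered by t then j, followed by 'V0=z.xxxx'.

(0,0): Delta=-0.2378 Bond=18.7934
(1,0): Delta=-1.7209 Bond=94.9252
(1,1): Delta=-0.1277 Bond=14.1196
(2,0): Delta=0.0000 Bond=74.0741
(2,1): Delta=-1.8486 Bond=136.8964
(2,2): Delta=0.0000 Bond=0.0000
V0=2.1446

Since d<R<u, set p* = (R−d)/(u−d) = 0.8608; price each node as the discounted p*-expectation of its children.
Terminal values V(3,·): V(3,0)=100.0000, V(3,1)=100.0000, V(3,2)=0.0000, V(3,3)=0.0000
(2,0): S=31.4230. Δ = (V_up−V_dn)/(S_up−S_dn) = (100.0000−100.0000)/(45.8776−21.0534) = 0.0000. V = [p*·100.0000 + (1−p*)·100.0000]/1.35 = 74.0741. B = V − Δ·S = 74.0741.
(2,1): S=68.4740. Δ = (V_up−V_dn)/(S_up−S_dn) = (0.0000−100.0000)/(99.9720−45.8776) = -1.8486. V = [p*·0.0000 + (1−p*)·100.0000]/1.35 = 10.3141. B = V − Δ·S = 136.8964.
(2,2): S=149.2120. Δ = (V_up−V_dn)/(S_up−S_dn) = (0.0000−0.0000)/(217.8495−99.9720) = 0.0000. V = [p*·0.0000 + (1−p*)·0.0000]/1.35 = 0.0000. B = V − Δ·S = 0.0000.
(1,0): S=46.9000. Δ = (V_up−V_dn)/(S_up−S_dn) = (10.3141−74.0741)/(68.4740−31.4230) = -1.7209. V = [p*·10.3141 + (1−p*)·74.0741]/1.35 = 14.2164. B = V − Δ·S = 94.9252.
(1,1): S=102.2000. Δ = (V_up−V_dn)/(S_up−S_dn) = (0.0000−10.3141)/(149.2120−68.4740) = -0.1277. V = [p*·0.0000 + (1−p*)·10.3141]/1.35 = 1.0638. B = V − Δ·S = 14.1196.
(0,0): S=70.0000. Δ = (V_up−V_dn)/(S_up−S_dn) = (1.0638−14.2164)/(102.2000−46.9000) = -0.2378. V = [p*·1.0638 + (1−p*)·14.2164]/1.35 = 2.1446. B = V − Δ·S = 18.7934.
Check: Δ(0,0)·S0 + B(0,0) = 2.1446 = V0.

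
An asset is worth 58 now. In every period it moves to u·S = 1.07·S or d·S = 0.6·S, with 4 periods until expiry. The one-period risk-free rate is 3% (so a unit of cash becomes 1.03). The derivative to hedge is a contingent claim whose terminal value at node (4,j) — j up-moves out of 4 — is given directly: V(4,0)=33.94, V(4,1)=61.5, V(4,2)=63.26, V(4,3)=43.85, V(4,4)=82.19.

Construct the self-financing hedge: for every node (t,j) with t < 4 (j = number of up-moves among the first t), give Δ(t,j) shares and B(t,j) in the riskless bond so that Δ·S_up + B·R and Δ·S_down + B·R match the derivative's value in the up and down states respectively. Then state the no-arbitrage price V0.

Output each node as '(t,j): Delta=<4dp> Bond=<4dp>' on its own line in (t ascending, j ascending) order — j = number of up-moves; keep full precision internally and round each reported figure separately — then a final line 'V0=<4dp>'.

Under the risk-neutral measure, an up-move has probability p* = (R−d)/(u−d) = 0.9149 and values discount at R = 1.03.
At expiry t=4: V(4,0)=33.9400, V(4,1)=61.5000, V(4,2)=63.2600, V(4,3)=43.8500, V(4,4)=82.1900
Node (3,0) S=12.5280: V=(p*·61.5000+(1−p*)·33.9400)/1.03=57.4315; Δ=(61.5000−33.9400)/(13.4050−7.5168)=4.6806; B=V−Δ·S=-1.2068
Node (3,1) S=22.3416: V=(p*·63.2600+(1−p*)·61.5000)/1.03=61.2721; Δ=(63.2600−61.5000)/(23.9055−13.4050)=0.1676; B=V−Δ·S=57.5274
Node (3,2) S=39.8425: V=(p*·43.8500+(1−p*)·63.2600)/1.03=44.1766; Δ=(43.8500−63.2600)/(42.6315−23.9055)=-1.0365; B=V−Δ·S=85.4745
Node (3,3) S=71.0525: V=(p*·82.1900+(1−p*)·43.8500)/1.03=76.6282; Δ=(82.1900−43.8500)/(76.0262−42.6315)=1.1481; B=V−Δ·S=-4.9463
Node (2,0) S=20.8800: V=(p*·61.2721+(1−p*)·57.4315)/1.03=59.1701; Δ=(61.2721−57.4315)/(22.3416−12.5280)=0.3913; B=V−Δ·S=50.9988
Node (2,1) S=37.2360: V=(p*·44.1766+(1−p*)·61.2721)/1.03=44.3025; Δ=(44.1766−61.2721)/(39.8425−22.3416)=-0.9768; B=V−Δ·S=80.6757
Node (2,2) S=66.4042: V=(p*·76.6282+(1−p*)·44.1766)/1.03=71.7149; Δ=(76.6282−44.1766)/(71.0525−39.8425)=1.0398; B=V−Δ·S=2.6690
Node (1,0) S=34.8000: V=(p*·44.3025+(1−p*)·59.1701)/1.03=44.2406; Δ=(44.3025−59.1701)/(37.2360−20.8800)=-0.9090; B=V−Δ·S=75.8738
Node (1,1) S=62.0600: V=(p*·71.7149+(1−p*)·44.3025)/1.03=67.3611; Δ=(71.7149−44.3025)/(66.4042−37.2360)=0.9398; B=V−Δ·S=9.0368
Node (0,0) S=58.0000: V=(p*·67.3611+(1−p*)·44.2406)/1.03=63.4887; Δ=(67.3611−44.2406)/(62.0600−34.8000)=0.8481; B=V−Δ·S=14.2962
Check: Δ(0,0)·S0 + B(0,0) = 63.4887 = V0.

(0,0): Delta=0.8481 Bond=14.2962
(1,0): Delta=-0.9090 Bond=75.8738
(1,1): Delta=0.9398 Bond=9.0368
(2,0): Delta=0.3913 Bond=50.9988
(2,1): Delta=-0.9768 Bond=80.6757
(2,2): Delta=1.0398 Bond=2.6690
(3,0): Delta=4.6806 Bond=-1.2068
(3,1): Delta=0.1676 Bond=57.5274
(3,2): Delta=-1.0365 Bond=85.4745
(3,3): Delta=1.1481 Bond=-4.9463
V0=63.4887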